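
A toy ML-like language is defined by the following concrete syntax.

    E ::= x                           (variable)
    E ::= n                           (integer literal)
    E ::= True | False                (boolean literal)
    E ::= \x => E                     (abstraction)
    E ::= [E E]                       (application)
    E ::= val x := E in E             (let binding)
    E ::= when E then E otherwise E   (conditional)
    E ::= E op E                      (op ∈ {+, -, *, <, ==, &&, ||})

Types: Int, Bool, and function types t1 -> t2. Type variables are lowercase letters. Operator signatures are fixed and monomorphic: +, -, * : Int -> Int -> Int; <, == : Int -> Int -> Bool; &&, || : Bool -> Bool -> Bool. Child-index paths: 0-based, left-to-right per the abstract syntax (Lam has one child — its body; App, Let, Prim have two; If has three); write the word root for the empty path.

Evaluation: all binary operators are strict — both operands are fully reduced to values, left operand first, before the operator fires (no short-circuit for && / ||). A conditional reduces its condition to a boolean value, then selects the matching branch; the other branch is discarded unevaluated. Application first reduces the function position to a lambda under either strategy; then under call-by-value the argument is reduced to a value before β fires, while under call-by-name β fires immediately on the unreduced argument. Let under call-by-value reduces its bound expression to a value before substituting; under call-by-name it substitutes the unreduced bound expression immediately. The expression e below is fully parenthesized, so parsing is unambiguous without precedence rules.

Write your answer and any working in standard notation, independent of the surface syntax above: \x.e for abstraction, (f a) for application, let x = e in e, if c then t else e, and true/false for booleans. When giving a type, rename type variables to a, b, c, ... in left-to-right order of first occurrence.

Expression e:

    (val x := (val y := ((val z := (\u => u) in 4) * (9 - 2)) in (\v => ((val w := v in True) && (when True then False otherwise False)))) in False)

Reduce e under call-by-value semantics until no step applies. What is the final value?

Derivation:
step 0: (let x = (let y = ((let z = (\u.u) in 4) * (9 - 2)) in (\v.((let w = v in true) && (if true then false else false)))) in false)
step 1: [let@0.0.0] (let x = (let y = (4 * (9 - 2)) in (\v.((let w = v in true) && (if true then false else false)))) in false)
step 2: [delta@0.0.1] (let x = (let y = (4 * 7) in (\v.((let w = v in true) && (if true then false else false)))) in false)
step 3: [delta@0.0] (let x = (let y = 28 in (\v.((let w = v in true) && (if true then false else false)))) in false)
step 4: [let@0] (let x = (\v.((let w = v in true) && (if true then false else false))) in false)
step 5: [let@root] false

Answer: false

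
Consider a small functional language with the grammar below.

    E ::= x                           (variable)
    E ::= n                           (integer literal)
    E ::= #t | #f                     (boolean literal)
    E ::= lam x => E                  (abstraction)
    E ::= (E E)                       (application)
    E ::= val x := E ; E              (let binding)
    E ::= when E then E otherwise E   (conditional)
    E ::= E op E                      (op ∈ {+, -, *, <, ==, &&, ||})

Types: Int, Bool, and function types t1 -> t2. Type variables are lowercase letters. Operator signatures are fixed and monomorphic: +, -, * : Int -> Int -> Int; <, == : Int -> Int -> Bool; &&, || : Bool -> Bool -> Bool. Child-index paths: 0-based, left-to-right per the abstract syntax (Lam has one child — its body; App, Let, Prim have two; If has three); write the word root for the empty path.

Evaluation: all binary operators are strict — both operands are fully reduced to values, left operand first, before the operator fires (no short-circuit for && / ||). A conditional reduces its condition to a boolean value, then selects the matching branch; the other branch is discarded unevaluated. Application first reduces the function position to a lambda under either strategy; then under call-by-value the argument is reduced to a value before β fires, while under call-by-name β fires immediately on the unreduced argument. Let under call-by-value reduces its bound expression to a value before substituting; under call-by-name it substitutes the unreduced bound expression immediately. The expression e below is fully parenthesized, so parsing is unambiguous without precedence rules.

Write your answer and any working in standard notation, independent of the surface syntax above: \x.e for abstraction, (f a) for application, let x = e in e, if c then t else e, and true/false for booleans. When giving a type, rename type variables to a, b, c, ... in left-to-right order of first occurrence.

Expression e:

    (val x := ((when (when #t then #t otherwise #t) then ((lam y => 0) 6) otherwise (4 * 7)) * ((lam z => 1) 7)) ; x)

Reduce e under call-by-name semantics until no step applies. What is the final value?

Answer: 0

Working:
step 0: (let x = ((if (if true then true else true) then ((\y.0) 6) else (4 * 7)) * ((\z.1) 7)) in x)
step 1: [let@root] ((if (if true then true else true) then ((\y.0) 6) else (4 * 7)) * ((\z.1) 7))
step 2: [if@0.0] ((if true then ((\y.0) 6) else (4 * 7)) * ((\z.1) 7))
step 3: [if@0] (((\y.0) 6) * ((\z.1) 7))
step 4: [beta@0] (0 * ((\z.1) 7))
step 5: [beta@1] (0 * 1)
step 6: [delta@root] 0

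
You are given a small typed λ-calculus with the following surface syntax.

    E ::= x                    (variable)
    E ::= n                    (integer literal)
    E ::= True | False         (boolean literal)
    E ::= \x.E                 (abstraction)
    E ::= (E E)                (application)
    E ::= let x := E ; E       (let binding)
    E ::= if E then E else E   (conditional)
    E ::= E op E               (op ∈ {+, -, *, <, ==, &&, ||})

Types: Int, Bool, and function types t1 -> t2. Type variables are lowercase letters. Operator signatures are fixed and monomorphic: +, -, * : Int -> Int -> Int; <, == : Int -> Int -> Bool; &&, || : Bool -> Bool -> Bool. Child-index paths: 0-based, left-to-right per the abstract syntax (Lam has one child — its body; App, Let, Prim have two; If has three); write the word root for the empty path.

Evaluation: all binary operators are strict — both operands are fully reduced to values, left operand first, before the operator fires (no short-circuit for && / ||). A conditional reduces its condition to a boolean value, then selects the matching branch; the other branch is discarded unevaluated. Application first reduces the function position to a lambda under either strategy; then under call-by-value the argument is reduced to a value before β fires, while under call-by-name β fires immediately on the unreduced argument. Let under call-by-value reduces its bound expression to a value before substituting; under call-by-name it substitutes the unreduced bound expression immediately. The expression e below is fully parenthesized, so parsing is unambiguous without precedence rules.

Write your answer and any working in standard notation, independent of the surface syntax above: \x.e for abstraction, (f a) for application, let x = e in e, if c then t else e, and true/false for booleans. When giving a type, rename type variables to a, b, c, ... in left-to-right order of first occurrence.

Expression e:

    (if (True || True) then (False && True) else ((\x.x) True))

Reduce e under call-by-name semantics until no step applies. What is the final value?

Answer: false

Derivation:
step 0: (if (true || true) then (false && true) else ((\x.x) true))
step 1: [delta@0] (if true then (false && true) else ((\x.x) true))
step 2: [if@root] (false && true)
step 3: [delta@root] false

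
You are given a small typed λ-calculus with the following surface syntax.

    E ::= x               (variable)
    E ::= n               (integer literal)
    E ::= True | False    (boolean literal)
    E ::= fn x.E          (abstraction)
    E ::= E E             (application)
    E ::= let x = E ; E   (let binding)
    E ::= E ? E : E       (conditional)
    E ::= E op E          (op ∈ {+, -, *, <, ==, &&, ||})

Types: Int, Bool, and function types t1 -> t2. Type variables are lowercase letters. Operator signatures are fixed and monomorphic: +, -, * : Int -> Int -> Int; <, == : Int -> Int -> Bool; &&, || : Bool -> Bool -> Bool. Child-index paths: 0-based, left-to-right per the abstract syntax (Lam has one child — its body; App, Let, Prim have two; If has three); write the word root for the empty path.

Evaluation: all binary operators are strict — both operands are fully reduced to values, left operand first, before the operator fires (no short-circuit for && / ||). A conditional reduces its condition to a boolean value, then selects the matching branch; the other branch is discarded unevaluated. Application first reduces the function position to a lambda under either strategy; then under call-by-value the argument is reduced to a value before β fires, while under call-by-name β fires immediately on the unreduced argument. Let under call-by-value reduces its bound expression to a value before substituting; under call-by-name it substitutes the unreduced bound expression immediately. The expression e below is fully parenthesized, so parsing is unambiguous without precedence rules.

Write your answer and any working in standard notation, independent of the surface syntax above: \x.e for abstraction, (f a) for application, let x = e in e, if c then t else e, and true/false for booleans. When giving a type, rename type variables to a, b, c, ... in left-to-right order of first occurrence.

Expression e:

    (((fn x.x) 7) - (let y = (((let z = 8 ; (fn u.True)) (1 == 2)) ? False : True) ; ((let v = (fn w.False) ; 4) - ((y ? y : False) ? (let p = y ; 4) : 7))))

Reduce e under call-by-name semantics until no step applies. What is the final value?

Answer: 10

Derivation:
step 0: (((\x.x) 7) - (let y = (if ((let z = 8 in (\u.true)) (1 == 2)) then false else true) in ((let v = (\w.false) in 4) - (if (if y then y else false) then (let p = y in 4) else 7))))
step 1: [beta@0] (7 - (let y = (if ((let z = 8 in (\u.true)) (1 == 2)) then false else true) in ((let v = (\w.false) in 4) - (if (if y then y else false) then (let p = y in 4) else 7))))
step 2: [let@1] (7 - ((let v = (\w.false) in 4) - (if (if (if ((let z = 8 in (\u.true)) (1 == 2)) then false else true) then (if ((let z = 8 in (\u.true)) (1 == 2)) then false else true) else false) then (let p = (if ((let z = 8 in (\u.true)) (1 == 2)) then false else true) in 4) else 7)))
step 3: [let@1.0] (7 - (4 - (if (if (if ((let z = 8 in (\u.true)) (1 == 2)) then false else true) then (if ((let z = 8 in (\u.true)) (1 == 2)) then false else true) else false) then (let p = (if ((let z = 8 in (\u.true)) (1 == 2)) then false else true) in 4) else 7)))
step 4: [let@1.1.0.0.0.0] (7 - (4 - (if (if (if ((\u.true) (1 == 2)) then false else true) then (if ((let z = 8 in (\u.true)) (1 == 2)) then false else true) else false) then (let p = (if ((let z = 8 in (\u.true)) (1 == 2)) then false else true) in 4) else 7)))
step 5: [beta@1.1.0.0.0] (7 - (4 - (if (if (if true then false else true) then (if ((let z = 8 in (\u.true)) (1 == 2)) then false else true) else false) then (let p = (if ((let z = 8 in (\u.true)) (1 == 2)) then false else true) in 4) else 7)))
step 6: [if@1.1.0.0] (7 - (4 - (if (if false then (if ((let z = 8 in (\u.true)) (1 == 2)) then false else true) else false) then (let p = (if ((let z = 8 in (\u.true)) (1 == 2)) then false else true) in 4) else 7)))
step 7: [if@1.1.0] (7 - (4 - (if false then (let p = (if ((let z = 8 in (\u.true)) (1 == 2)) then false else true) in 4) else 7)))
step 8: [if@1.1] (7 - (4 - 7))
step 9: [delta@1] (7 - -3)
step 10: [delta@root] 10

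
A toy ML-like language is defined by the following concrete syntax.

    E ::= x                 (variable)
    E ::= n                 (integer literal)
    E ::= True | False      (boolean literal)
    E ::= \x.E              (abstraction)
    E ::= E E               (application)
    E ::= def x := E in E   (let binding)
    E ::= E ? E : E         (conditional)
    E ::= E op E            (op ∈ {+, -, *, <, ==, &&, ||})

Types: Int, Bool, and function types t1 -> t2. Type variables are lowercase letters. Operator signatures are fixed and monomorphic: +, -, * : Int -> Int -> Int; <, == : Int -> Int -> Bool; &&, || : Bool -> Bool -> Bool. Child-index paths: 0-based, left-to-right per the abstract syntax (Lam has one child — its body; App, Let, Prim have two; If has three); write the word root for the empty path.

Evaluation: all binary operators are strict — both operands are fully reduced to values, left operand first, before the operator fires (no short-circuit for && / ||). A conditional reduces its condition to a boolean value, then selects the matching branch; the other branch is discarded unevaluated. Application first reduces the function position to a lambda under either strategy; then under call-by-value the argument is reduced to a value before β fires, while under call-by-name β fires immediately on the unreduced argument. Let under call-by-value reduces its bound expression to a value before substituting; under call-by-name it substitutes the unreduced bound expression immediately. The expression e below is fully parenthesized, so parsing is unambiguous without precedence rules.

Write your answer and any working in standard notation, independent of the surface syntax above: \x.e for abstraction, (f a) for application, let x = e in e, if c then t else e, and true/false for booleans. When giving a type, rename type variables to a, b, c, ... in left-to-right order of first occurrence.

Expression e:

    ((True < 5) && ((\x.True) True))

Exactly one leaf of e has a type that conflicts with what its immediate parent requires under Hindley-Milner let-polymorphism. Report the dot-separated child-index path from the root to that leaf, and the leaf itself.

Derivation:
  unify Bool ~ Int
  FAIL: mismatch Bool ~ Int

Answer: 0.0 : true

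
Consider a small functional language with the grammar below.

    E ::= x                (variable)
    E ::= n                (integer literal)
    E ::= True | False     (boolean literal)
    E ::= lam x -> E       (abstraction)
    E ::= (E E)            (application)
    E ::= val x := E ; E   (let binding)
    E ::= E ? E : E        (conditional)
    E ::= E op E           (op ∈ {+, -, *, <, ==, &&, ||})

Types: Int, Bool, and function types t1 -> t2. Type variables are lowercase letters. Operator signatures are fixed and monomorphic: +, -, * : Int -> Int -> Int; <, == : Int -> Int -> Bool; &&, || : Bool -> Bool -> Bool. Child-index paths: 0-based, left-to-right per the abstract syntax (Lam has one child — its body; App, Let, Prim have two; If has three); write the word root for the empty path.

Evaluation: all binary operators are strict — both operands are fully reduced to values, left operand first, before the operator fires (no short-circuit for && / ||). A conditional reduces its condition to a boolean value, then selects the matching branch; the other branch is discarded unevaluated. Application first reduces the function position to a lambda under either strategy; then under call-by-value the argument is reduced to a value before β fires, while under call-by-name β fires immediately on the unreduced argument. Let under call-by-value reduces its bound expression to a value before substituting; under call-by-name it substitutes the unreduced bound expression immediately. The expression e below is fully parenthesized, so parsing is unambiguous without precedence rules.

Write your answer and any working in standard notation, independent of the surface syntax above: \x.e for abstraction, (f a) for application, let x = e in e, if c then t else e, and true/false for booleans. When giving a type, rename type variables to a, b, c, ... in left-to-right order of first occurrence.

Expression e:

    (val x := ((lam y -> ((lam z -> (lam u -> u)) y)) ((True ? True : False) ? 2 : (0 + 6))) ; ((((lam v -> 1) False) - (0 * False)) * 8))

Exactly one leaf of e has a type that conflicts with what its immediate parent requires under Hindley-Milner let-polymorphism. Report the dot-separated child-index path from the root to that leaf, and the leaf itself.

Working:
u : c
\u._ : c -> c
\z._ : b -> c -> c
y : a
  unify b -> c -> c ~ a -> d
  unify b ~ a
  unify c -> c ~ d
_ _ : c -> c
\y._ : a -> c -> c
  unify Bool ~ Bool
  unify Bool ~ Bool
  unify Bool ~ Bool
  unify Int ~ Int
  unify Int ~ Int
  unify Int ~ Int
  unify a -> c -> c ~ Int -> e
  unify a ~ Int
  unify c -> c ~ e
_ _ : c -> c
let x : forall. c -> c
\v._ : f -> Int
  unify f -> Int ~ Bool -> g
  unify f ~ Bool
  unify Int ~ g
_ _ : Int
  unify Int ~ Int
  unify Int ~ Int
  unify Bool ~ Int
  FAIL: mismatch Bool ~ Int

Answer: 1.0.1.1 : false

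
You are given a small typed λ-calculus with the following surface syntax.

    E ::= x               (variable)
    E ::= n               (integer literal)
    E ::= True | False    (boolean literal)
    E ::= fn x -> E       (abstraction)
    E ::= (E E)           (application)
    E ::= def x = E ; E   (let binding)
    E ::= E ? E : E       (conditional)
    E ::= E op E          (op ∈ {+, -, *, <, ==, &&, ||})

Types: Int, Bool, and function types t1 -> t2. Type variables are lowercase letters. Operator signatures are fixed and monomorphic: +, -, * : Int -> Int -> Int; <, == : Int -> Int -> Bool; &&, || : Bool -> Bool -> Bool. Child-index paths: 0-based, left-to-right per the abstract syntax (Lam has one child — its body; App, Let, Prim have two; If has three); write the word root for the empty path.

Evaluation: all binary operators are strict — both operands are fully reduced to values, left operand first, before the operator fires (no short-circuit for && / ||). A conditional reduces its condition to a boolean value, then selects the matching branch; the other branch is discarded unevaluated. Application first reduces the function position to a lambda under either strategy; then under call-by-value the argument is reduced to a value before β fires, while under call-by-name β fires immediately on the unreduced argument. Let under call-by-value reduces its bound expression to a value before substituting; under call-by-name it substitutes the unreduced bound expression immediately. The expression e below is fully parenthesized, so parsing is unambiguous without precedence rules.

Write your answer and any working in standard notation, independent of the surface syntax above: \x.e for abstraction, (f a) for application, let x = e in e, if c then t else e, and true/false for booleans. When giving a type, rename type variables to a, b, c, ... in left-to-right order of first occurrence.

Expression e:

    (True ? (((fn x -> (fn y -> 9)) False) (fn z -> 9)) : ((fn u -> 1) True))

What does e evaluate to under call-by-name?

Trace:
step 0: (if true then (((\x.(\y.9)) false) (\z.9)) else ((\u.1) true))
step 1: [if@root] (((\x.(\y.9)) false) (\z.9))
step 2: [beta@0] ((\y.9) (\z.9))
step 3: [beta@root] 9

Answer: 9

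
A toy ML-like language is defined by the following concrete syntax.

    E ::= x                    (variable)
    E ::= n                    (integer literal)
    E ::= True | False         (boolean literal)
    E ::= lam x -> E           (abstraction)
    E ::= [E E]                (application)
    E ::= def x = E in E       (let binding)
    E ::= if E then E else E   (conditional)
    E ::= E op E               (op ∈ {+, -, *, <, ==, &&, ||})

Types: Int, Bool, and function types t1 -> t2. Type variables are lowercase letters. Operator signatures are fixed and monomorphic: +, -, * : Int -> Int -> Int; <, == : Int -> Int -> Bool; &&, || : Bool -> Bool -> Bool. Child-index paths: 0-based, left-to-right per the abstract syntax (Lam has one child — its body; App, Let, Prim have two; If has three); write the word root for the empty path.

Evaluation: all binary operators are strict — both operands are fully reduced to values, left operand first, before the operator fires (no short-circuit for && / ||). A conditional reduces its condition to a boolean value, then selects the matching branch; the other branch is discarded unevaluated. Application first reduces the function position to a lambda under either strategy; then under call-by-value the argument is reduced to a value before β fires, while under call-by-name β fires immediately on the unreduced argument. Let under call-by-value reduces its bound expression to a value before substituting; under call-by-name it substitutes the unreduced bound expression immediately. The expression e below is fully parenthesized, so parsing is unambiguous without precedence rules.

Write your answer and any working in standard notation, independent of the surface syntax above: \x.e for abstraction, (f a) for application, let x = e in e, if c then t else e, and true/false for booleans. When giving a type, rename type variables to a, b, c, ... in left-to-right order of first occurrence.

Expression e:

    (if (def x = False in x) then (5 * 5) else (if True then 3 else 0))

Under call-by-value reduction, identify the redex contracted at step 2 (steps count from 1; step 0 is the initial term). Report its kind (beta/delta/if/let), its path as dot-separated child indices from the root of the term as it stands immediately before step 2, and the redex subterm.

Derivation:
step 0: (if (let x = false in x) then (5 * 5) else (if true then 3 else 0))
step 1: [let@0] (if false then (5 * 5) else (if true then 3 else 0))
step 2: [if@root] (if true then 3 else 0)

Answer: if at root : (if false then (5 * 5) else (if true then 3 else 0))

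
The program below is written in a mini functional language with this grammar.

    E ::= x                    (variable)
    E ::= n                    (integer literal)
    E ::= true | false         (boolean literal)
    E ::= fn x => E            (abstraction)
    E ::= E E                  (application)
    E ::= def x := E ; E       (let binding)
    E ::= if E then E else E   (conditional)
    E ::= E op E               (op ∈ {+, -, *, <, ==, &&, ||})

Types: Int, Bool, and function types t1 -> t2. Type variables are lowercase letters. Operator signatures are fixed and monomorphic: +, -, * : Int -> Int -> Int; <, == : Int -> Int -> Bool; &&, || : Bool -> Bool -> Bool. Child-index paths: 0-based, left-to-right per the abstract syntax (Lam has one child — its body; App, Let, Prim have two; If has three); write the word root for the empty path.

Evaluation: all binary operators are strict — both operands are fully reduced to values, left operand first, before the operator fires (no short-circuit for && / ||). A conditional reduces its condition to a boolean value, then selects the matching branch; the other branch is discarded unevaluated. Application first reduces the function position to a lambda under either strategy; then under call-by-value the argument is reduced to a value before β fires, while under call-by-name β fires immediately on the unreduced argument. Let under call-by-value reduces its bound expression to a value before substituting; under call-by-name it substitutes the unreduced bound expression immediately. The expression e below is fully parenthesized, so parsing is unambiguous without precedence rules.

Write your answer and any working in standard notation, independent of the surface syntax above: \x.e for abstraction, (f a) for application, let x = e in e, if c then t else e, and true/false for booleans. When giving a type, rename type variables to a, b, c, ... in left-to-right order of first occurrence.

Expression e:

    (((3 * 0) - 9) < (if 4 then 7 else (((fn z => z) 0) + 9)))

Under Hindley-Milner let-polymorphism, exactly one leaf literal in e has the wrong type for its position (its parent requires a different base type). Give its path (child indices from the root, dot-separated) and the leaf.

Working:
  unify Int ~ Int
  unify Int ~ Int
  unify Int ~ Int
  unify Int ~ Int
  unify Int ~ Int
  unify Int ~ Bool
  FAIL: mismatch Int ~ Bool

Answer: 1.0 : 4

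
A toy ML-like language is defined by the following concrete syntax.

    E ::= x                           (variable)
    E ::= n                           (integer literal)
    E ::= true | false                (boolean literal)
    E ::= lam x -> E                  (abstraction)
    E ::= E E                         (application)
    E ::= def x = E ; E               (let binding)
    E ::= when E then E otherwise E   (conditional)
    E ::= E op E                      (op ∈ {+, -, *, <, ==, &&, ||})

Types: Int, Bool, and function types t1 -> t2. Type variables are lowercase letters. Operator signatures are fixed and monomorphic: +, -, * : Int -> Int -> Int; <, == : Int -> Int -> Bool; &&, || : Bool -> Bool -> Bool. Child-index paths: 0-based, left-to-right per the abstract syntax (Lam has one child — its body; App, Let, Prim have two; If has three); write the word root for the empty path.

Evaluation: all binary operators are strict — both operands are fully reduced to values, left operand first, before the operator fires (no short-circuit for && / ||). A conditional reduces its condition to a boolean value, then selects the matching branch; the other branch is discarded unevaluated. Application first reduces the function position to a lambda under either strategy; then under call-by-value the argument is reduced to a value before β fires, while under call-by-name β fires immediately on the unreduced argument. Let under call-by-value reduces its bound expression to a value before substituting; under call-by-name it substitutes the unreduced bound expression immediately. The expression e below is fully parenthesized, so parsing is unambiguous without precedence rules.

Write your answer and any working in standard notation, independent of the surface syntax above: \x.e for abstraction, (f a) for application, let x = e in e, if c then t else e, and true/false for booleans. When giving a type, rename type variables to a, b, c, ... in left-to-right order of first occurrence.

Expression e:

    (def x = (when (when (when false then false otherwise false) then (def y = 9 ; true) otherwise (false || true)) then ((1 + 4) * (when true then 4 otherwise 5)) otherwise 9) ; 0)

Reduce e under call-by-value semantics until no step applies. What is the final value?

Derivation:
step 0: (let x = (if (if (if false then false else false) then (let y = 9 in true) else (false || true)) then ((1 + 4) * (if true then 4 else 5)) else 9) in 0)
step 1: [if@0.0.0] (let x = (if (if false then (let y = 9 in true) else (false || true)) then ((1 + 4) * (if true then 4 else 5)) else 9) in 0)
step 2: [if@0.0] (let x = (if (false || true) then ((1 + 4) * (if true then 4 else 5)) else 9) in 0)
step 3: [delta@0.0] (let x = (if true then ((1 + 4) * (if true then 4 else 5)) else 9) in 0)
step 4: [if@0] (let x = ((1 + 4) * (if true then 4 else 5)) in 0)
step 5: [delta@0.0] (let x = (5 * (if true then 4 else 5)) in 0)
step 6: [if@0.1] (let x = (5 * 4) in 0)
step 7: [delta@0] (let x = 20 in 0)
step 8: [let@root] 0

Answer: 0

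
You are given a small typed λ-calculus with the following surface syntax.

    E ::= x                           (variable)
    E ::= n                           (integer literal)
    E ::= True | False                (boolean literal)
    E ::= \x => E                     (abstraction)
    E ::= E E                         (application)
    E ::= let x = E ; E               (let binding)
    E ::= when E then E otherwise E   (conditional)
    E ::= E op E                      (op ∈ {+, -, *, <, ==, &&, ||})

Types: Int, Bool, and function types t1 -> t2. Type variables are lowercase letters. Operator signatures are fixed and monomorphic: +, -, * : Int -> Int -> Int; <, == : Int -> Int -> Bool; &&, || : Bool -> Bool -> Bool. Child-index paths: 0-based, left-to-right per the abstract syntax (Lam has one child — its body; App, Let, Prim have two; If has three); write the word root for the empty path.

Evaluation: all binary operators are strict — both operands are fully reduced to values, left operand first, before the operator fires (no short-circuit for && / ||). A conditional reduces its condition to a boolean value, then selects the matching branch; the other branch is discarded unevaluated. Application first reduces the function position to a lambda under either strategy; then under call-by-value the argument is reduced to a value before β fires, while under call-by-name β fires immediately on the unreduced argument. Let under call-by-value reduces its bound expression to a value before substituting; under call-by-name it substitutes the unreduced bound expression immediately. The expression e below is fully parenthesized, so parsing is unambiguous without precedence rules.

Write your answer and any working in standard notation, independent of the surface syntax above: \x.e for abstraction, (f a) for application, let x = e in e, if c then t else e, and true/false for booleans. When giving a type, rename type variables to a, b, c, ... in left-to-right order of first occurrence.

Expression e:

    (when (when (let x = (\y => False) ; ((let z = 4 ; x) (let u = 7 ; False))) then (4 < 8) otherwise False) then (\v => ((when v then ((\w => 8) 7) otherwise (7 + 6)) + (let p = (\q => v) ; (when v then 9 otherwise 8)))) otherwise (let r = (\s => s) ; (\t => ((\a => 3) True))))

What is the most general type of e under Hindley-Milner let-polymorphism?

Derivation:
\y._ : a -> Bool
let x : forall. a -> Bool
let z : Int
x : b -> Bool
let u : Int
  unify b -> Bool ~ Bool -> c
  unify b ~ Bool
  unify Bool ~ c
_ _ : Bool
  unify Bool ~ Bool
  unify Int ~ Int
  unify Int ~ Int
  unify Bool ~ Bool
  unify Bool ~ Bool
v : d
  unify d ~ Bool
\w._ : e -> Int
  unify e -> Int ~ Int -> f
  unify e ~ Int
  unify Int ~ f
_ _ : Int
  unify Int ~ Int
  unify Int ~ Int
  unify Int ~ Int
  unify Int ~ Int
v : Bool
\q._ : g -> Bool
let p : forall. g -> Bool
v : Bool
  unify Bool ~ Bool
  unify Int ~ Int
  unify Int ~ Int
\v._ : Bool -> Int
s : h
\s._ : h -> h
let r : forall. h -> h
\a._ : j -> Int
  unify j -> Int ~ Bool -> k
  unify j ~ Bool
  unify Int ~ k
_ _ : Int
\t._ : i -> Int
  unify Bool -> Int ~ i -> Int
  unify Bool ~ i
  unify Int ~ Int

Answer: Bool -> Int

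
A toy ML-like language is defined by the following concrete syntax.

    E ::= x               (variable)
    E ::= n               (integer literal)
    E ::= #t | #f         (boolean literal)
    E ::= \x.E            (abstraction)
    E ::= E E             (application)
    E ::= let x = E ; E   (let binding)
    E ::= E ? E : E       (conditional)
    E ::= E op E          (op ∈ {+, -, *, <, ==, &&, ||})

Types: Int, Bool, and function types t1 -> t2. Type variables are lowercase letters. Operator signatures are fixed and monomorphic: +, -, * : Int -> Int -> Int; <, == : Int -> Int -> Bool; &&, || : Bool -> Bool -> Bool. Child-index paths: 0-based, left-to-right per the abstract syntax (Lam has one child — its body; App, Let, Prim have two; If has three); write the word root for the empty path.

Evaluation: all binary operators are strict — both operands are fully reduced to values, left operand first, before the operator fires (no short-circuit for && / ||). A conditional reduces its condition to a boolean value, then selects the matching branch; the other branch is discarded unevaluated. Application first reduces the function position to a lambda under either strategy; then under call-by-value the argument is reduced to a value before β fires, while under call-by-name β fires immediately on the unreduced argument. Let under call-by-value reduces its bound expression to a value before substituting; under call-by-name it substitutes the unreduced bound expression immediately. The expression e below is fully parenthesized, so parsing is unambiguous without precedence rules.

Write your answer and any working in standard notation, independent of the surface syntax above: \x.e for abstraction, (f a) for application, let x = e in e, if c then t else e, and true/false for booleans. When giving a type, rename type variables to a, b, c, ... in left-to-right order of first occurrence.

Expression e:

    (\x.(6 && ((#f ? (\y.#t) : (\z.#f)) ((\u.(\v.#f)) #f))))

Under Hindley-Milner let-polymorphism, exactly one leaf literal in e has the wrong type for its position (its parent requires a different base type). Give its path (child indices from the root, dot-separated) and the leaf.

Answer: 0.0 : 6

Derivation:
  unify Int ~ Bool
  FAIL: mismatch Int ~ Bool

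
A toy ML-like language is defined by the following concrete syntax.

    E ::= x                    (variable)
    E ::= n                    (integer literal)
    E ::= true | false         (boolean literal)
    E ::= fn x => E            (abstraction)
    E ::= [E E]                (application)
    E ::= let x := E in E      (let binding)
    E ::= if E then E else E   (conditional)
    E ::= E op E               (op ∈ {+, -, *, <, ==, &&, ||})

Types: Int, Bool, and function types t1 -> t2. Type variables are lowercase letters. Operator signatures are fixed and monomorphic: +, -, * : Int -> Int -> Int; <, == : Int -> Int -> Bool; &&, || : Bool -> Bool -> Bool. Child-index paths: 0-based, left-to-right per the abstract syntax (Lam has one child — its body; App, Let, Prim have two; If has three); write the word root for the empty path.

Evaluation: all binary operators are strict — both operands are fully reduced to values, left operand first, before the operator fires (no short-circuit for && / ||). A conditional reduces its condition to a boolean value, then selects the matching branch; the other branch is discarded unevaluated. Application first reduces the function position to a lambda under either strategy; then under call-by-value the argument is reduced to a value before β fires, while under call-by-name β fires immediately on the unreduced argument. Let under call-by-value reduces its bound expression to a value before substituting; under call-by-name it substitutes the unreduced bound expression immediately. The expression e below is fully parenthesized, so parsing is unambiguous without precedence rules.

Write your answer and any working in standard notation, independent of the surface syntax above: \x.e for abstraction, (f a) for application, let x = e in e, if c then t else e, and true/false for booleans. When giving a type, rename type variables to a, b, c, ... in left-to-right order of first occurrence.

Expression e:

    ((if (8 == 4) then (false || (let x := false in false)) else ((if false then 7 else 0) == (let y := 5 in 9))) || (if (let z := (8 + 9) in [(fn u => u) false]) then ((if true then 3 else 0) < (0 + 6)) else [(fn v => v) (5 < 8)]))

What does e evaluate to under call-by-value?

Answer: true

Derivation:
step 0: ((if (8 == 4) then (false || (let x = false in false)) else ((if false then 7 else 0) == (let y = 5 in 9))) || (if (let z = (8 + 9) in ((\u.u) false)) then ((if true then 3 else 0) < (0 + 6)) else ((\v.v) (5 < 8))))
step 1: [delta@0.0] ((if false then (false || (let x = false in false)) else ((if false then 7 else 0) == (let y = 5 in 9))) || (if (let z = (8 + 9) in ((\u.u) false)) then ((if true then 3 else 0) < (0 + 6)) else ((\v.v) (5 < 8))))
step 2: [if@0] (((if false then 7 else 0) == (let y = 5 in 9)) || (if (let z = (8 + 9) in ((\u.u) false)) then ((if true then 3 else 0) < (0 + 6)) else ((\v.v) (5 < 8))))
step 3: [if@0.0] ((0 == (let y = 5 in 9)) || (if (let z = (8 + 9) in ((\u.u) false)) then ((if true then 3 else 0) < (0 + 6)) else ((\v.v) (5 < 8))))
step 4: [let@0.1] ((0 == 9) || (if (let z = (8 + 9) in ((\u.u) false)) then ((if true then 3 else 0) < (0 + 6)) else ((\v.v) (5 < 8))))
step 5: [delta@0] (false || (if (let z = (8 + 9) in ((\u.u) false)) then ((if true then 3 else 0) < (0 + 6)) else ((\v.v) (5 < 8))))
step 6: [delta@1.0.0] (false || (if (let z = 17 in ((\u.u) false)) then ((if true then 3 else 0) < (0 + 6)) else ((\v.v) (5 < 8))))
step 7: [let@1.0] (false || (if ((\u.u) false) then ((if true then 3 else 0) < (0 + 6)) else ((\v.v) (5 < 8))))
step 8: [beta@1.0] (false || (if false then ((if true then 3 else 0) < (0 + 6)) else ((\v.v) (5 < 8))))
step 9: [if@1] (false || ((\v.v) (5 < 8)))
step 10: [delta@1.1] (false || ((\v.v) true))
step 11: [beta@1] (false || true)
step 12: [delta@root] true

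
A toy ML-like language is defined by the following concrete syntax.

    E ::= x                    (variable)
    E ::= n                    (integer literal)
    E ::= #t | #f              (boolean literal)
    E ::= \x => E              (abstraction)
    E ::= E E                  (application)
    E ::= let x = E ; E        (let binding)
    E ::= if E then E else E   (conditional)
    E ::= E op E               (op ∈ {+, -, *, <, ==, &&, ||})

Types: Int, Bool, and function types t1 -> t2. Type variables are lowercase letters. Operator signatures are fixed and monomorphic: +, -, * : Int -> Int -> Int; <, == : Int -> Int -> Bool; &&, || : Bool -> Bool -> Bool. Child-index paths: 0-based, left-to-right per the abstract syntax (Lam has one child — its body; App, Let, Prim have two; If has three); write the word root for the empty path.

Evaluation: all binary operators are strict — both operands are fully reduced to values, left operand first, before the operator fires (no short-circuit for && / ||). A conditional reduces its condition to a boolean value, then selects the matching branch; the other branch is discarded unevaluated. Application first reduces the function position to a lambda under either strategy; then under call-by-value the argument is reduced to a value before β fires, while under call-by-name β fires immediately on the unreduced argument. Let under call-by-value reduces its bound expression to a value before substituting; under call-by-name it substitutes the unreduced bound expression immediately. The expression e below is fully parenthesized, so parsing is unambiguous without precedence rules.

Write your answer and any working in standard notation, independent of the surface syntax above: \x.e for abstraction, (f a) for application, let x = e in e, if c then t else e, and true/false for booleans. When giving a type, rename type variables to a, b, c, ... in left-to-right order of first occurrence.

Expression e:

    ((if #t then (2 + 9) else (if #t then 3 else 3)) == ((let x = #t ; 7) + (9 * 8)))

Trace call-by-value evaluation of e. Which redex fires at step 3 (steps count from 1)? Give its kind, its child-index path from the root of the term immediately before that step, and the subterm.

Derivation:
step 0: ((if true then (2 + 9) else (if true then 3 else 3)) == ((let x = true in 7) + (9 * 8)))
step 1: [if@0] ((2 + 9) == ((let x = true in 7) + (9 * 8)))
step 2: [delta@0] (11 == ((let x = true in 7) + (9 * 8)))
step 3: [let@1.0] (11 == (7 + (9 * 8)))

Answer: let at 1.0 : (let x = true in 7)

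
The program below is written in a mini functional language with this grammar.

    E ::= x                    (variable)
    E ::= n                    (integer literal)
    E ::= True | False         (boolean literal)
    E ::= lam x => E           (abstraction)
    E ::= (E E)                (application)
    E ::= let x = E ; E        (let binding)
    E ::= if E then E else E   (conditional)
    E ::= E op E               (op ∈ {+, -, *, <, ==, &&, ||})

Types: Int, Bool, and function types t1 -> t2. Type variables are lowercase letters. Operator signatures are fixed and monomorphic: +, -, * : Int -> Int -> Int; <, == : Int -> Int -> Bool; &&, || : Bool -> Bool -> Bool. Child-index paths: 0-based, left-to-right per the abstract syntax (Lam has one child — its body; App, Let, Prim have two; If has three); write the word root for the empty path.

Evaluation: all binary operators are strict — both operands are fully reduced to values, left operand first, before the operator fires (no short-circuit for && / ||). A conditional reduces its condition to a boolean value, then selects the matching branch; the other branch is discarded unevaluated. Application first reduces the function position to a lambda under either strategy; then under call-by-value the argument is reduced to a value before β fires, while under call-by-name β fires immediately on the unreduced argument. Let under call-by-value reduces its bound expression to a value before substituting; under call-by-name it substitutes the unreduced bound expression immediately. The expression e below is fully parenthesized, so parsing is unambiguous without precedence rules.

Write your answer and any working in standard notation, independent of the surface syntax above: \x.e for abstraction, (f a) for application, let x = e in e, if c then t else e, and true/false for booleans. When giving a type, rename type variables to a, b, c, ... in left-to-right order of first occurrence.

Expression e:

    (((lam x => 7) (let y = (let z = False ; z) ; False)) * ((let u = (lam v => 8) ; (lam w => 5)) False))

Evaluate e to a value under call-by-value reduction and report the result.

Answer: 35

Derivation:
step 0: (((\x.7) (let y = (let z = false in z) in false)) * ((let u = (\v.8) in (\w.5)) false))
step 1: [let@0.1.0] (((\x.7) (let y = false in false)) * ((let u = (\v.8) in (\w.5)) false))
step 2: [let@0.1] (((\x.7) false) * ((let u = (\v.8) in (\w.5)) false))
step 3: [beta@0] (7 * ((let u = (\v.8) in (\w.5)) false))
step 4: [let@1.0] (7 * ((\w.5) false))
step 5: [beta@1] (7 * 5)
step 6: [delta@root] 35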